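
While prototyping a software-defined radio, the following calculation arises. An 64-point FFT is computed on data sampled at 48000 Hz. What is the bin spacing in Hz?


DFT frequency resolution:
df = fs / N
   = 48000 / 64
   = 750.0 Hz

750.0 Hz


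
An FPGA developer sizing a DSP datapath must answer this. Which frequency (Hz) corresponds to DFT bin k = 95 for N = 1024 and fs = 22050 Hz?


Frequency of DFT bin k:
f_k = k * fs / N
    = 95 * 22050 / 1024
    = 2094750 / 1024
    = 2045.654 Hz

2045.654 Hz


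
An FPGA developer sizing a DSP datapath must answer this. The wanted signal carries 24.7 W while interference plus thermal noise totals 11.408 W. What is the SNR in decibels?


SNR in decibels:
SNR = 10 * log10(Ps / Pn)
    = 10 * log10(24.7 / 11.408)
    = 10 * log10(2.1651)
    = 10 * 0.3355
    = 3.35 dB

3.35 dB


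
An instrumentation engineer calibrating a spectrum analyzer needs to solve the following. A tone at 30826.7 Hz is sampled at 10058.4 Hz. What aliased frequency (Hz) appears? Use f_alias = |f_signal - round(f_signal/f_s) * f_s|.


Compute the nearest integer multiple of fs to the signal:
n = round(30826.7 / 10058.4) = 3
f_alias = |30826.7 - 3 * 10058.4|
        = |30826.7 - 30175.2|
        = 651.5 Hz

651.5


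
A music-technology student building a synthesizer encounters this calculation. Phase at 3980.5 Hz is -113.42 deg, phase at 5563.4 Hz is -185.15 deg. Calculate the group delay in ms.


Group delay from phase difference:
tau = -d(phi)/d(omega)
d(phi) = -71.73 deg = -1.251925 rad
d(omega) = 2*pi*(5563.4 - 3980.5) = 9945.654 rad/s
tau = -(-1.251925) / 9945.654
    = 0.1259 ms

0.1259 ms


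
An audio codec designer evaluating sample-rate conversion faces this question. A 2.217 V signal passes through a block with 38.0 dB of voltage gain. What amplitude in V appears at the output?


Output voltage from dB gain:
V_out = V_in * 10^(gain_dB / 20)
      = 2.217 * 10^(38.0 / 20)
      = 2.217 * 79.432823
      = 176.1026 V

176.1026 V


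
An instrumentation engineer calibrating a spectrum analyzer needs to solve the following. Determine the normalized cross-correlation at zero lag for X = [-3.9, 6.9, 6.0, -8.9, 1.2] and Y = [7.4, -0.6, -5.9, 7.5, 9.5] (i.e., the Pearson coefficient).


Pearson correlation coefficient (population):
r = cov(X,Y) / (std(X) * std(Y))
Mean X = 0.26, Mean Y = 3.58
Cov(X,Y) = -25.6808
Std(X) = 5.985516, Std(Y) = 5.871082
r = -0.7308

-0.7308


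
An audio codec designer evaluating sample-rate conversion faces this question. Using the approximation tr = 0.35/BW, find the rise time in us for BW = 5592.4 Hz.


Rise time from bandwidth relationship:
tr = 0.35 / BW
   = 0.35 / 5592.4
   = 6.25849367e-05 s
   = 62.5849 us

62.5849 us


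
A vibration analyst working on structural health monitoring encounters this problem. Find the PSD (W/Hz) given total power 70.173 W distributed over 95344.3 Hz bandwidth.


Power spectral density:
PSD = P / BW
    = 70.173 / 95344.3
    = 0.000736 W/Hz

0.000736 W/Hz


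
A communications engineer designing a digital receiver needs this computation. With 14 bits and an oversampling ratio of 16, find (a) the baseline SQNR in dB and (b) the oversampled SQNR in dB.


Step 1 — baseline SQNR at Nyquist:
SQNR_base = 6.02*N + 1.76
          = 6.02*14 + 1.76
          = 86.04 dB

Step 2 — oversampling processing gain:
G = 10*log10(OSR) = 10*log10(16) = 12.04 dB

Step 3 — total:
SQNR_total = 86.04 + 12.04 = 98.08 dB

Base SQNR = 86.04 dB; oversampled SQNR = 98.08 dB


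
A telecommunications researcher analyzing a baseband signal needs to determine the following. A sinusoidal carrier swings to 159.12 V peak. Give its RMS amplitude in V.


RMS voltage for a sinusoidal waveform:
V_rms = V_peak / sqrt(2)
      = 159.12 / 1.414214
      = 112.515 V

112.515 V


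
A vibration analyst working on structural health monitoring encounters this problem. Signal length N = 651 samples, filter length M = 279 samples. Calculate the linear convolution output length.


Linear convolution output length:
L = N + M - 1
  = 651 + 279 - 1
  = 929 samples

929


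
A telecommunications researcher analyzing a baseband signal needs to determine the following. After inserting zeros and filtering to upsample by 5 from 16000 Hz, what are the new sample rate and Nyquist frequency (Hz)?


Step 1 — output sample rate after interpolation by L:
fs_out = L * fs_in = 5 * 16000 = 80000 Hz

Step 2 — Nyquist frequency of the output stream:
f_Nyq = fs_out / 2 = 80000 / 2 = 40000.0 Hz

fs_out = 80000 Hz; f_Nyquist = 40000.0 Hz


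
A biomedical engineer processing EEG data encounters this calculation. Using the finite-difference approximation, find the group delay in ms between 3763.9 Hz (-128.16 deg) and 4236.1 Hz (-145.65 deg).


Group delay from phase difference:
tau = -d(phi)/d(omega)
d(phi) = -17.49 deg = -0.305258 rad
d(omega) = 2*pi*(4236.1 - 3763.9) = 2966.9201 rad/s
tau = -(-0.305258) / 2966.9201
    = 0.1029 ms

0.1029 ms


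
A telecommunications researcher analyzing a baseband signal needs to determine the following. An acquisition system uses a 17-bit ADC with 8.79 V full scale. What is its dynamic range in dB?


Dynamic range from full-scale to LSB:
V_min = V_max / 2^bits = 8.79 / 2^17
DR = 20 * log10(V_max / V_min)
   = 20 * log10(2^17)
   = 20 * 17 * log10(2)
   = 102.35 dB

102.35 dB


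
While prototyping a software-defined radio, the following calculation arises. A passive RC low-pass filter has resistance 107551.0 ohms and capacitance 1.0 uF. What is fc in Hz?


Cutoff frequency of a first-order RC filter:
fc = 1 / (2 * pi * R * C)
C = 1.0 uF = 1e-06 F
fc = 1 / (2 * pi * 107551.0 * 1e-06)
   = 1 / 0.67576286297247
   = 1.479809 Hz

1.479809 Hz


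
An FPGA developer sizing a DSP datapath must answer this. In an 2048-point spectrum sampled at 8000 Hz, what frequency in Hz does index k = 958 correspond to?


Frequency of DFT bin k:
f_k = k * fs / N
    = 958 * 8000 / 2048
    = 7664000 / 2048
    = 3742.188 Hz

3742.188 Hz


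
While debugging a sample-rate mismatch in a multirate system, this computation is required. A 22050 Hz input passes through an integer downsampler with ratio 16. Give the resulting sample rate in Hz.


Decimation reduces the sample rate:
fs_out = fs_in / M
       = 22050 / 16
       = 1378.125 Hz

1378.125 Hz


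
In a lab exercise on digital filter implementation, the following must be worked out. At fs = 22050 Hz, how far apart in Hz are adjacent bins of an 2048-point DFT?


DFT frequency resolution:
df = fs / N
   = 22050 / 2048
   = 10.7666 Hz

10.7666 Hz


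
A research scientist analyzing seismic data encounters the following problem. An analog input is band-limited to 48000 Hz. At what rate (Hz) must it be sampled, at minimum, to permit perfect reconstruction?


The Nyquist rate is twice the maximum frequency component.
fs_min = 2 * fmax
      = 2 * 48000
      = 96000 Hz

96000


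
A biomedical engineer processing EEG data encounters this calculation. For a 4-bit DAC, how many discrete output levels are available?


Number of quantization levels = 2^N
= 2^4
= 16

16


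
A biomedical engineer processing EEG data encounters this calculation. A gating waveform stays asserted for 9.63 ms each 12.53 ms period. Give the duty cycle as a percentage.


Duty cycle as a percentage:
DC = (t_on / T) * 100
   = (9.63 / 12.53) * 100
   = 0.768555 * 100
   = 76.86 %

76.86 %


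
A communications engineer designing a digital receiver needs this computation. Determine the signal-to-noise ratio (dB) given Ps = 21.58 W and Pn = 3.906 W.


SNR in decibels:
SNR = 10 * log10(Ps / Pn)
    = 10 * log10(21.58 / 3.906)
    = 10 * log10(5.5248)
    = 10 * 0.7423
    = 7.42 dB

7.42 dB


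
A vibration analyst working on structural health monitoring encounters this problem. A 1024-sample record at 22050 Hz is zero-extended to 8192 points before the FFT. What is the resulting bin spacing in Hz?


Frequency resolution after zero-padding:
N_padded = 1024 * 8 = 8192
df = fs / N_padded
   = 22050 / 8192
   = 2.6917 Hz

2.6917 Hz


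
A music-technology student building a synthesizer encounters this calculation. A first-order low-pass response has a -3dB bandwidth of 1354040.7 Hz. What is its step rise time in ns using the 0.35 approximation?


Rise time from bandwidth relationship:
tr = 0.35 / BW
   = 0.35 / 1354040.7
   = 2.584855832e-07 s
   = 258.4856 ns

258.4856 ns


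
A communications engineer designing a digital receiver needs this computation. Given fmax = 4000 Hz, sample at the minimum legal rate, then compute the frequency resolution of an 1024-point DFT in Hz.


Step 1 — Nyquist sampling rate:
fs = 2 * fmax = 2 * 4000 = 8000 Hz

Step 2 — DFT bin spacing:
df = fs / N = 8000 / 1024 = 7.8125 Hz

7.8125 Hz


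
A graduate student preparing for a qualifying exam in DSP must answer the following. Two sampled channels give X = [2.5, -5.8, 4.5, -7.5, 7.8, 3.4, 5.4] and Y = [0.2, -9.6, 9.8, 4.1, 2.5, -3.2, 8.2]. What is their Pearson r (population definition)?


Pearson correlation coefficient (population):
r = cov(X,Y) / (std(X) * std(Y))
Mean X = 1.4714, Mean Y = 1.7143
Cov(X,Y) = 14.967551
Std(X) = 5.382436, Std(Y) = 6.189952
r = 0.4492

0.4492


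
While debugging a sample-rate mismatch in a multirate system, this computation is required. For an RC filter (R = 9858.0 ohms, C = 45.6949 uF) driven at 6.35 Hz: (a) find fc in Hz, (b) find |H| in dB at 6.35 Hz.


Step 1 — cutoff frequency:
fc = 1 / (2*pi*R*C)
C = 45.6949 uF = 4.56949e-05 F
fc = 1 / (2*pi*9858.0*4.56949e-05)
   = 0.353316 Hz

Step 2 — magnitude at f = 6.35 Hz:
|H(f)| = 1 / sqrt(1 + (f/fc)^2)
f/fc = 6.35 / 0.353316 = 17.97258
|H| = 1 / sqrt(1 + 323.013632) = 0.0555544
|H|_dB = 20*log10(0.0555544) = -25.11 dB

fc = 0.353316 Hz; |H(6.35 Hz)| = -25.11 dB


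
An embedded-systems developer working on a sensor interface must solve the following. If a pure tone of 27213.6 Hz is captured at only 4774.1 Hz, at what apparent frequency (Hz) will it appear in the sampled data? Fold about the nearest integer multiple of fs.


Compute the nearest integer multiple of fs to the signal:
n = round(27213.6 / 4774.1) = 6
f_alias = |27213.6 - 6 * 4774.1|
        = |27213.6 - 28644.6|
        = 1431.0 Hz

1431.0


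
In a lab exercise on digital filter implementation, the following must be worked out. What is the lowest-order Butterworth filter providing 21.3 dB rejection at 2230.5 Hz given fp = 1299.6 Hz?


Butterworth filter order formula:
n = log10(10^(A/10) - 1) / (2 * log10(f_stop/f_pass))
10^(21.3/10) - 1 = 133.8963
f_stop/f_pass = 2230.5 / 1299.6 = 1.7163
n = 4.5329 -> ceil = 5

5


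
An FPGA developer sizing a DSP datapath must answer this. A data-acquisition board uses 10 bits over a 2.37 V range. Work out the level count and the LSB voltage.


Step 1 — number of quantization levels:
L = 2^N = 2^10 = 1024

Step 2 — LSB step size:
delta = Vfs / L
      = 2.37 / 1024
      = 0.00231445 V

Levels = 1024; step size = 0.00231445 V


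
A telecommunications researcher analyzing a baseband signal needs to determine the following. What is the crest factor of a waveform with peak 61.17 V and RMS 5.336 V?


Crest factor is the ratio of peak to RMS:
CF = V_peak / V_rms
   = 61.17 / 5.336
   = 11.4636

11.4636


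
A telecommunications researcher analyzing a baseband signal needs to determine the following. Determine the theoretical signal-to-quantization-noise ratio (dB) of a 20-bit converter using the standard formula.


Theoretical SNR for a full-scale sinusoid:
SNR = 6.02 * N + 1.76
    = 6.02 * 20 + 1.76
    = 120.4 + 1.76
    = 122.16 dB

122.16 dB


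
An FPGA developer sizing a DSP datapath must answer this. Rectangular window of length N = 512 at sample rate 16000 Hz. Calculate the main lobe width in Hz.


Main lobe width for a rectangular window:
Width = 2 * fs / N
      = 2 * 16000 / 512
      = 32000 / 512
      = 62.5 Hz

62.5 Hz


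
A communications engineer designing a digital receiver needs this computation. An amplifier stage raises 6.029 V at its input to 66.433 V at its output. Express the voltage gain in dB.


Voltage gain in dB:
G = 20 * log10(Vout / Vin)
  = 20 * log10(66.433 / 6.029)
  = 20 * log10(11.018909)
  = 20 * 1.042139
  = 20.84 dB

20.84 dB


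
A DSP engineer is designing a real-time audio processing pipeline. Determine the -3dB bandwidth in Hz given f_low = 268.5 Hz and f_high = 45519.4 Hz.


Bandwidth is the difference of -3dB frequencies:
BW = f_high - f_low
   = 45519.4 - 268.5
   = 45250.9 Hz

45250.9 Hz


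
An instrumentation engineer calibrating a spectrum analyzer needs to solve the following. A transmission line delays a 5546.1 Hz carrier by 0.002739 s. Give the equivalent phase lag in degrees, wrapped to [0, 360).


Phase shift from frequency and time delay:
phi = 360 * f * t_delay
    = 360 * 5546.1 * 0.002739
    = 5468.68 degrees
    mod 360 = 68.68 degrees

68.68 degrees


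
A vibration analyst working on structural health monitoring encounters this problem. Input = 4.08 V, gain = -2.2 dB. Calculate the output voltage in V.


Output voltage from dB gain:
V_out = V_in * 10^(gain_dB / 20)
      = 4.08 * 10^(-2.2 / 20)
      = 4.08 * 0.776247
      = 3.1671 V

3.1671 V


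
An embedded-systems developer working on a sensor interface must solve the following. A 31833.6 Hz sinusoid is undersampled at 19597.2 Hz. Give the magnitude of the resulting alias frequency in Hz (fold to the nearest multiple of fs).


Compute the nearest integer multiple of fs to the signal:
n = round(31833.6 / 19597.2) = 2
f_alias = |31833.6 - 2 * 19597.2|
        = |31833.6 - 39194.4|
        = 7360.8 Hz

7360.8


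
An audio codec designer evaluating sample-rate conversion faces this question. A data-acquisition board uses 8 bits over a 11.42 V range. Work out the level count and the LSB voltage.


Step 1 — number of quantization levels:
L = 2^N = 2^8 = 256

Step 2 — LSB step size:
delta = Vfs / L
      = 11.42 / 256
      = 0.04460937 V

Levels = 256; step size = 0.04460937 V


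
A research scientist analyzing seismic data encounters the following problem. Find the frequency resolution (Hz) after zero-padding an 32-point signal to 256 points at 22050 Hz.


Frequency resolution after zero-padding:
N_padded = 32 * 8 = 256
df = fs / N_padded
   = 22050 / 256
   = 86.1328 Hz

86.1328 Hz


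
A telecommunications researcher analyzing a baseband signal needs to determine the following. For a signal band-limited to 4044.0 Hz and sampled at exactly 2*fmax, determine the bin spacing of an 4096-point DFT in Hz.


Step 1 — Nyquist sampling rate:
fs = 2 * fmax = 2 * 4044.0 = 8088.0 Hz

Step 2 — DFT bin spacing:
df = fs / N = 8088.0 / 4096 = 1.9746 Hz

1.9746 Hz


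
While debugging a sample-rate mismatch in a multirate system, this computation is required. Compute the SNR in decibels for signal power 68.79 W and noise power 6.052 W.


SNR in decibels:
SNR = 10 * log10(Ps / Pn)
    = 10 * log10(68.79 / 6.052)
    = 10 * log10(11.3665)
    = 10 * 1.0556
    = 10.56 dB

10.56 dB


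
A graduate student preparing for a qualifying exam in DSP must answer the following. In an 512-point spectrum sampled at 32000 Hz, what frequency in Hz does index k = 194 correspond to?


Frequency of DFT bin k:
f_k = k * fs / N
    = 194 * 32000 / 512
    = 6208000 / 512
    = 12125.0 Hz

12125.0 Hz


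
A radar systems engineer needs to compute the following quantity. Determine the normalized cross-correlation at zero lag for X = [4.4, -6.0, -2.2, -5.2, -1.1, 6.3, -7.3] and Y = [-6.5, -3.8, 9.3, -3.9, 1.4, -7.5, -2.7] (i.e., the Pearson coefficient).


Pearson correlation coefficient (population):
r = cov(X,Y) / (std(X) * std(Y))
Mean X = -1.5857, Mean Y = -1.9571
Cov(X,Y) = -8.112041
Std(X) = 4.837777, Std(Y) = 5.306023
r = -0.316

-0.316


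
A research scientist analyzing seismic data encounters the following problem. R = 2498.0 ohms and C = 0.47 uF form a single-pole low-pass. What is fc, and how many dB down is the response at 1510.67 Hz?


Step 1 — cutoff frequency:
fc = 1 / (2*pi*R*C)
C = 0.47 uF = 4.7e-07 F
fc = 1 / (2*pi*2498.0*4.7e-07)
   = 135.559 Hz

Step 2 — magnitude at f = 1510.67 Hz:
|H(f)| = 1 / sqrt(1 + (f/fc)^2)
f/fc = 1510.67 / 135.559 = 11.144004
|H| = 1 / sqrt(1 + 124.188825) = 0.0893752
|H|_dB = 20*log10(0.0893752) = -20.98 dB

fc = 135.559 Hz; |H(1510.67 Hz)| = -20.98 dB


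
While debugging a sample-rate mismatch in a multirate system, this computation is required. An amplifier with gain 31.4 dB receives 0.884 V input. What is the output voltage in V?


Output voltage from dB gain:
V_out = V_in * 10^(gain_dB / 20)
      = 0.884 * 10^(31.4 / 20)
      = 0.884 * 37.153523
      = 32.8437 V

32.8437 V


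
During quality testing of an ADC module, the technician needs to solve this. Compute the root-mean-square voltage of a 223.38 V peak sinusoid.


RMS voltage for a sinusoidal waveform:
V_rms = V_peak / sqrt(2)
      = 223.38 / 1.414214
      = 157.954 V

157.954 V


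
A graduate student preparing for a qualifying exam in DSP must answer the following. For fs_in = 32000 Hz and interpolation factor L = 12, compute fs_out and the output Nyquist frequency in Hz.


Step 1 — output sample rate after interpolation by L:
fs_out = L * fs_in = 12 * 32000 = 384000 Hz

Step 2 — Nyquist frequency of the output stream:
f_Nyq = fs_out / 2 = 384000 / 2 = 192000.0 Hz

fs_out = 384000 Hz; f_Nyquist = 192000.0 Hz


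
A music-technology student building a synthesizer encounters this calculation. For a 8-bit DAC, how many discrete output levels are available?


Number of quantization levels = 2^N
= 2^8
= 256

256


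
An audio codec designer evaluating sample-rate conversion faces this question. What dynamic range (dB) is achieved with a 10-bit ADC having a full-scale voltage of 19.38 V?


Dynamic range from full-scale to LSB:
V_min = V_max / 2^bits = 19.38 / 2^10
DR = 20 * log10(V_max / V_min)
   = 20 * log10(2^10)
   = 20 * 10 * log10(2)
   = 60.21 dB

60.21 dB


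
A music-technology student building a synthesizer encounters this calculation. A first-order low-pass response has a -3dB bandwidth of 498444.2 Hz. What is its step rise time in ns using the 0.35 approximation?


Rise time from bandwidth relationship:
tr = 0.35 / BW
   = 0.35 / 498444.2
   = 7.021849186e-07 s
   = 702.1849 ns

702.1849 ns


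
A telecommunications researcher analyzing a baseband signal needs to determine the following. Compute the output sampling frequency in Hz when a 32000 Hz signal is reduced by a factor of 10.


Decimation reduces the sample rate:
fs_out = fs_in / M
       = 32000 / 10
       = 3200.0 Hz

3200.0 Hz


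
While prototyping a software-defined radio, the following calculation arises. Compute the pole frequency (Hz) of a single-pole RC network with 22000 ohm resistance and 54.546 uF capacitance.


Cutoff frequency of a first-order RC filter:
fc = 1 / (2 * pi * R * C)
C = 54.546 uF = 5.4546e-05 F
fc = 1 / (2 * pi * 22000 * 5.4546e-05)
   = 1 / 7.5398977668392
   = 0.132628 Hz

0.132628 Hz


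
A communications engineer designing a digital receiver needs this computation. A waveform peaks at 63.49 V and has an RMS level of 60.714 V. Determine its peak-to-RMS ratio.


Crest factor is the ratio of peak to RMS:
CF = V_peak / V_rms
   = 63.49 / 60.714
   = 1.0457

1.0457


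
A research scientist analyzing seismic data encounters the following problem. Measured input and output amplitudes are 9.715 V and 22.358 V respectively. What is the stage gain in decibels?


Voltage gain in dB:
G = 20 * log10(Vout / Vin)
  = 20 * log10(22.358 / 9.715)
  = 20 * log10(2.30139)
  = 20 * 0.36199
  = 7.24 dB

7.24 dB


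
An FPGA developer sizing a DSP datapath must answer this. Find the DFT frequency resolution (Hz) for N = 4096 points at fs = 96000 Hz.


DFT frequency resolution:
df = fs / N
   = 96000 / 4096
   = 23.4375 Hz

23.4375 Hz


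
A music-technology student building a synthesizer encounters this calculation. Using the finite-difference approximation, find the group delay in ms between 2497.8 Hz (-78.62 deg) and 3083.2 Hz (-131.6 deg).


Group delay from phase difference:
tau = -d(phi)/d(omega)
d(phi) = -52.98 deg = -0.924675 rad
d(omega) = 2*pi*(3083.2 - 2497.8) = 3678.1767 rad/s
tau = -(-0.924675) / 3678.1767
    = 0.2514 ms

0.2514 ms


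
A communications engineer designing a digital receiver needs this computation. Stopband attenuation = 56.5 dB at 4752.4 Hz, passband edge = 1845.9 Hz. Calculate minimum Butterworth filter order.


Butterworth filter order formula:
n = log10(10^(A/10) - 1) / (2 * log10(f_stop/f_pass))
10^(56.5/10) - 1 = 446682.5922
f_stop/f_pass = 4752.4 / 1845.9 = 2.5746
n = 6.8784 -> ceil = 7

7


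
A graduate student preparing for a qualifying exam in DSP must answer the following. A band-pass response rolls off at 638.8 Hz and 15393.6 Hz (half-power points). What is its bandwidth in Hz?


Bandwidth is the difference of -3dB frequencies:
BW = f_high - f_low
   = 15393.6 - 638.8
   = 14754.8 Hz

14754.8 Hz


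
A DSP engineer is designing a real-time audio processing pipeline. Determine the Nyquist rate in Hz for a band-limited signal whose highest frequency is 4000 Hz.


The Nyquist rate is twice the maximum frequency component.
fs_min = 2 * fmax
      = 2 * 4000
      = 8000 Hz

8000


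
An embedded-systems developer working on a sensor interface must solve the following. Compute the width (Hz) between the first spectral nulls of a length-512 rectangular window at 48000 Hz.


Main lobe width for a rectangular window:
Width = 2 * fs / N
      = 2 * 48000 / 512
      = 96000 / 512
      = 187.5 Hz

187.5 Hz


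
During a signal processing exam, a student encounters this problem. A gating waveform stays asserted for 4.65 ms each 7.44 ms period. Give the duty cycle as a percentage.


Duty cycle as a percentage:
DC = (t_on / T) * 100
   = (4.65 / 7.44) * 100
   = 0.625 * 100
   = 62.5 %

62.5 %


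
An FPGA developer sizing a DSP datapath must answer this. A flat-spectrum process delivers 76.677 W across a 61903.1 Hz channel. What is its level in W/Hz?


Power spectral density:
PSD = P / BW
    = 76.677 / 61903.1
    = 0.00123866 W/Hz

0.00123866 W/Hz


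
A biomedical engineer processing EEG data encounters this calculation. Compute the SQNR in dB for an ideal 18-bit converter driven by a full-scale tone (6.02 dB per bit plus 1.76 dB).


Theoretical SNR for a full-scale sinusoid:
SNR = 6.02 * N + 1.76
    = 6.02 * 18 + 1.76
    = 108.36 + 1.76
    = 110.12 dB

110.12 dB


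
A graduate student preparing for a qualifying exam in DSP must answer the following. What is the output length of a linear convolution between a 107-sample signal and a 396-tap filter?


Linear convolution output length:
L = N + M - 1
  = 107 + 396 - 1
  = 502 samples

502


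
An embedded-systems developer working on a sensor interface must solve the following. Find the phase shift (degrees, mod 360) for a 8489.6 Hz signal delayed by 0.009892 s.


Phase shift from frequency and time delay:
phi = 360 * f * t_delay
    = 360 * 8489.6 * 0.009892
    = 30232.48 degrees
    mod 360 = 352.48 degrees

352.48 degrees


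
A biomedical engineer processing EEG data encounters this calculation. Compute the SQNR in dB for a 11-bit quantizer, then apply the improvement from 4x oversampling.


Step 1 — baseline SQNR at Nyquist:
SQNR_base = 6.02*N + 1.76
          = 6.02*11 + 1.76
          = 67.98 dB

Step 2 — oversampling processing gain:
G = 10*log10(OSR) = 10*log10(4) = 6.02 dB

Step 3 — total:
SQNR_total = 67.98 + 6.02 = 74.0 dB

Base SQNR = 67.98 dB; oversampled SQNR = 74.0 dB


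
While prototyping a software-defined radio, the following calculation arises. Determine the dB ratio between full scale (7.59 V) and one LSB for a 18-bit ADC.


Dynamic range from full-scale to LSB:
V_min = V_max / 2^bits = 7.59 / 2^18
DR = 20 * log10(V_max / V_min)
   = 20 * log10(2^18)
   = 20 * 18 * log10(2)
   = 108.37 dB

108.37 dB


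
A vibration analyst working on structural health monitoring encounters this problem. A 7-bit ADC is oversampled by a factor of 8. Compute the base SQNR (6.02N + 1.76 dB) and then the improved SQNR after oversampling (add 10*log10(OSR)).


Step 1 — baseline SQNR at Nyquist:
SQNR_base = 6.02*N + 1.76
          = 6.02*7 + 1.76
          = 43.9 dB

Step 2 — oversampling processing gain:
G = 10*log10(OSR) = 10*log10(8) = 9.03 dB

Step 3 — total:
SQNR_total = 43.9 + 9.03 = 52.93 dB

Base SQNR = 43.9 dB; oversampled SQNR = 52.93 dB


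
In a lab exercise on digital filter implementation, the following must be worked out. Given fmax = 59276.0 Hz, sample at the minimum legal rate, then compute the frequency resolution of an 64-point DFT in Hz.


Step 1 — Nyquist sampling rate:
fs = 2 * fmax = 2 * 59276.0 = 118552.0 Hz

Step 2 — DFT bin spacing:
df = fs / N = 118552.0 / 64 = 1852.375 Hz

1852.375 Hz


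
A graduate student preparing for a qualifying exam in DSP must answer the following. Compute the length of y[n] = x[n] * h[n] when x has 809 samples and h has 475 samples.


Linear convolution output length:
L = N + M - 1
  = 809 + 475 - 1
  = 1283 samples

1283


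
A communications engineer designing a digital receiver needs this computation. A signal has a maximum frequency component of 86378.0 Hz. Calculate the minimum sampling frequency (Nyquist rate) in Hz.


The Nyquist rate is twice the maximum frequency component.
fs_min = 2 * fmax
      = 2 * 86378.0
      = 172756.0 Hz

172756.0


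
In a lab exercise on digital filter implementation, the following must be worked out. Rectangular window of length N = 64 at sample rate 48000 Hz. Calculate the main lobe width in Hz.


Main lobe width for a rectangular window:
Width = 2 * fs / N
      = 2 * 48000 / 64
      = 96000 / 64
      = 1500.0 Hz

1500.0 Hz


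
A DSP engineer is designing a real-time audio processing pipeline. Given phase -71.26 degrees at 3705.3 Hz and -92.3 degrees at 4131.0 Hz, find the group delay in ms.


Group delay from phase difference:
tau = -d(phi)/d(omega)
d(phi) = -21.04 deg = -0.367217 rad
d(omega) = 2*pi*(4131.0 - 3705.3) = 2674.752 rad/s
tau = -(-0.367217) / 2674.752
    = 0.1373 ms

0.1373 ms


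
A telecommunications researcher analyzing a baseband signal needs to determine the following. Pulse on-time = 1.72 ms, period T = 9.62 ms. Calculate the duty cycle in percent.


Duty cycle as a percentage:
DC = (t_on / T) * 100
   = (1.72 / 9.62) * 100
   = 0.178794 * 100
   = 17.88 %

17.88 %


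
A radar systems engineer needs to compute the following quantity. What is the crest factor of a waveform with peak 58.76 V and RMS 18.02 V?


Crest factor is the ratio of peak to RMS:
CF = V_peak / V_rms
   = 58.76 / 18.02
   = 3.2608

3.2608


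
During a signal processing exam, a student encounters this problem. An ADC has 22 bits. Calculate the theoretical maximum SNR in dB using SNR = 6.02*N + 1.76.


Theoretical SNR for a full-scale sinusoid:
SNR = 6.02 * N + 1.76
    = 6.02 * 22 + 1.76
    = 132.44 + 1.76
    = 134.2 dB

134.2 dB


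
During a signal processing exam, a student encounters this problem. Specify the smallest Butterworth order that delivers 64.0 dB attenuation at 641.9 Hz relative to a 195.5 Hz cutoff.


Butterworth filter order formula:
n = log10(10^(A/10) - 1) / (2 * log10(f_stop/f_pass))
10^(64.0/10) - 1 = 2511885.4315
f_stop/f_pass = 641.9 / 195.5 = 3.2834
n = 6.1977 -> ceil = 7

7


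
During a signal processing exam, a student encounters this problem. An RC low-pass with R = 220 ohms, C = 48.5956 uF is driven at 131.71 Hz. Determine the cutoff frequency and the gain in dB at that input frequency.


Step 1 — cutoff frequency:
fc = 1 / (2*pi*R*C)
C = 48.5956 uF = 4.85956e-05 F
fc = 1 / (2*pi*220*4.85956e-05)
   = 14.8868 Hz

Step 2 — magnitude at f = 131.71 Hz:
|H(f)| = 1 / sqrt(1 + (f/fc)^2)
f/fc = 131.71 / 14.8868 = 8.847435
|H| = 1 / sqrt(1 + 78.277106) = 0.112312
|H|_dB = 20*log10(0.112312) = -18.99 dB

fc = 14.8868 Hz; |H(131.71 Hz)| = -18.99 dB


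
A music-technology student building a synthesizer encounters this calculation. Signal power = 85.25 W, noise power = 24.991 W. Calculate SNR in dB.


SNR in decibels:
SNR = 10 * log10(Ps / Pn)
    = 10 * log10(85.25 / 24.991)
    = 10 * log10(3.4112)
    = 10 * 0.5329
    = 5.33 dB

5.33 dB


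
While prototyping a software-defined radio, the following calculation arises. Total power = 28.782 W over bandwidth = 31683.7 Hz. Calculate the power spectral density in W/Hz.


Power spectral density:
PSD = P / BW
    = 28.782 / 31683.7
    = 0.00090842 W/Hz

0.00090842 W/Hz


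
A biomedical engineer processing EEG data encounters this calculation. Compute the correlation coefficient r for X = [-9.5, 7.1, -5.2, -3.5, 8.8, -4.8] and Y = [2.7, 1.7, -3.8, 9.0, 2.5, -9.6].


Pearson correlation coefficient (population):
r = cov(X,Y) / (std(X) * std(Y))
Mean X = -1.1833, Mean Y = 0.4167
Cov(X,Y) = 7.619722
Std(X) = 6.733354, Std(Y) = 5.816476
r = 0.1946

0.1946


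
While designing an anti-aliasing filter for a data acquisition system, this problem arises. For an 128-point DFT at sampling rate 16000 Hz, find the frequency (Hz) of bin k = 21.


Frequency of DFT bin k:
f_k = k * fs / N
    = 21 * 16000 / 128
    = 336000 / 128
    = 2625.0 Hz

2625.0 Hz


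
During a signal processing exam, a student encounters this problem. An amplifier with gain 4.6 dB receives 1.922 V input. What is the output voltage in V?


Output voltage from dB gain:
V_out = V_in * 10^(gain_dB / 20)
      = 1.922 * 10^(4.6 / 20)
      = 1.922 * 1.698244
      = 3.264 V

3.264 V


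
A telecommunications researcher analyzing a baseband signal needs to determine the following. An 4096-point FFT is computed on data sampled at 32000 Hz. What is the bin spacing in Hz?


DFT frequency resolution:
df = fs / N
   = 32000 / 4096
   = 7.8125 Hz

7.8125 Hz


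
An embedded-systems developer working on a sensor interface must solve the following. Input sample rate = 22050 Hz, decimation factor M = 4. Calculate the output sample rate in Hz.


Decimation reduces the sample rate:
fs_out = fs_in / M
       = 22050 / 4
       = 5512.5 Hz

5512.5 Hz


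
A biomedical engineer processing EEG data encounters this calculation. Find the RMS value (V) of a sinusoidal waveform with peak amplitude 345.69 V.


RMS voltage for a sinusoidal waveform:
V_rms = V_peak / sqrt(2)
      = 345.69 / 1.414214
      = 244.44 V

244.44 V


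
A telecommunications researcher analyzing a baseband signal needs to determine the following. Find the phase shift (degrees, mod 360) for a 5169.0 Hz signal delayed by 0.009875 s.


Phase shift from frequency and time delay:
phi = 360 * f * t_delay
    = 360 * 5169.0 * 0.009875
    = 18375.8 degrees
    mod 360 = 15.8 degrees

15.8 degrees


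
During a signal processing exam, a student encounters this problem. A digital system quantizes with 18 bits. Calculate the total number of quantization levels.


Number of quantization levels = 2^N
= 2^18
= 262144

262144


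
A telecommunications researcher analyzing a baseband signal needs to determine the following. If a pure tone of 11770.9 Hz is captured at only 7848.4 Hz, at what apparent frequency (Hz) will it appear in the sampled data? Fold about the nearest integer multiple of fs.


Compute the nearest integer multiple of fs to the signal:
n = round(11770.9 / 7848.4) = 1
f_alias = |11770.9 - 1 * 7848.4|
        = |11770.9 - 7848.4|
        = 3922.5 Hz

3922.5


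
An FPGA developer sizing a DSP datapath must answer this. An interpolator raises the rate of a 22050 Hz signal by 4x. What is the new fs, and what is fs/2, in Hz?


Step 1 — output sample rate after interpolation by L:
fs_out = L * fs_in = 4 * 22050 = 88200 Hz

Step 2 — Nyquist frequency of the output stream:
f_Nyq = fs_out / 2 = 88200 / 2 = 44100.0 Hz

fs_out = 88200 Hz; f_Nyquist = 44100.0 Hz


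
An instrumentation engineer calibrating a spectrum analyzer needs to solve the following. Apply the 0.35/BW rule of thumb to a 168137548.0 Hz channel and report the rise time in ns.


Rise time from bandwidth relationship:
tr = 0.35 / BW
   = 0.35 / 168137548.0
   = 2.081629024e-09 s
   = 2.0816 ns

2.0816 ns


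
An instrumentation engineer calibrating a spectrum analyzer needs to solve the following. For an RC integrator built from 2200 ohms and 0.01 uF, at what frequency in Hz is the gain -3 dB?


Cutoff frequency of a first-order RC filter:
fc = 1 / (2 * pi * R * C)
C = 0.01 uF = 1e-08 F
fc = 1 / (2 * pi * 2200 * 1e-08)
   = 1 / 0.00013823007675795
   = 7234.315595 Hz

7234.315595 Hz


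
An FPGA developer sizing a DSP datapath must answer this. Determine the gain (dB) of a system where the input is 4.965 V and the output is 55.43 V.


Voltage gain in dB:
G = 20 * log10(Vout / Vin)
  = 20 * log10(55.43 / 4.965)
  = 20 * log10(11.164149)
  = 20 * 1.047826
  = 20.96 dB

20.96 dB


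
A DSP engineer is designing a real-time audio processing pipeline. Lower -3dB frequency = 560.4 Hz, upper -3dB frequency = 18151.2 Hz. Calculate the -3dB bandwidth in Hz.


Bandwidth is the difference of -3dB frequencies:
BW = f_high - f_low
   = 18151.2 - 560.4
   = 17590.8 Hz

17590.8 Hz


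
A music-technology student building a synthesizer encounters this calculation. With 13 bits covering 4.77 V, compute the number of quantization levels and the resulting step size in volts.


Step 1 — number of quantization levels:
L = 2^N = 2^13 = 8192

Step 2 — LSB step size:
delta = Vfs / L
      = 4.77 / 8192
      = 0.00058228 V

Levels = 8192; step size = 0.00058228 V


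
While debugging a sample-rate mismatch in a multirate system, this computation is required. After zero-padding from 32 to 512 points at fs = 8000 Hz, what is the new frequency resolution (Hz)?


Frequency resolution after zero-padding:
N_padded = 32 * 16 = 512
df = fs / N_padded
   = 8000 / 512
   = 15.625 Hz

15.625 Hz


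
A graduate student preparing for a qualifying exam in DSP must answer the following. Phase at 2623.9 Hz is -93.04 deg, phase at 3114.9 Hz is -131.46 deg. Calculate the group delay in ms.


Group delay from phase difference:
tau = -d(phi)/d(omega)
d(phi) = -38.42 deg = -0.670555 rad
d(omega) = 2*pi*(3114.9 - 2623.9) = 3085.044 rad/s
tau = -(-0.670555) / 3085.044
    = 0.2174 ms

0.2174 ms


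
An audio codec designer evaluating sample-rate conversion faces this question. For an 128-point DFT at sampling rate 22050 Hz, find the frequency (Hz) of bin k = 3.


Frequency of DFT bin k:
f_k = k * fs / N
    = 3 * 22050 / 128
    = 66150 / 128
    = 516.797 Hz

516.797 Hz


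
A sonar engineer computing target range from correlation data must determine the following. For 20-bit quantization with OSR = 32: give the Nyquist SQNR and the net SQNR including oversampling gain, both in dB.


Step 1 — baseline SQNR at Nyquist:
SQNR_base = 6.02*N + 1.76
          = 6.02*20 + 1.76
          = 122.16 dB

Step 2 — oversampling processing gain:
G = 10*log10(OSR) = 10*log10(32) = 15.05 dB

Step 3 — total:
SQNR_total = 122.16 + 15.05 = 137.21 dB

Base SQNR = 122.16 dB; oversampled SQNR = 137.21 dB


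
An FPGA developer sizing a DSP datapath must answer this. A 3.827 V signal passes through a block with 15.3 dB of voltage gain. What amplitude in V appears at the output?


Output voltage from dB gain:
V_out = V_in * 10^(gain_dB / 20)
      = 3.827 * 10^(15.3 / 20)
      = 3.827 * 5.821032
      = 22.2771 V

22.2771 V


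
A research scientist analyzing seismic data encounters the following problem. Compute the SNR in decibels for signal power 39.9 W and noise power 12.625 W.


SNR in decibels:
SNR = 10 * log10(Ps / Pn)
    = 10 * log10(39.9 / 12.625)
    = 10 * log10(3.1604)
    = 10 * 0.4997
    = 5.0 dB

5.0 dB


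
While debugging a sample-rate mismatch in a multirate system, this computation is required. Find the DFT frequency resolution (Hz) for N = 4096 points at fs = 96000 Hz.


DFT frequency resolution:
df = fs / N
   = 96000 / 4096
   = 23.4375 Hz

23.4375 Hz


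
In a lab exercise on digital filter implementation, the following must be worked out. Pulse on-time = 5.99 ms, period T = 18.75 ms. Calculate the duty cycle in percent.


Duty cycle as a percentage:
DC = (t_on / T) * 100
   = (5.99 / 18.75) * 100
   = 0.319467 * 100
   = 31.95 %

31.95 %


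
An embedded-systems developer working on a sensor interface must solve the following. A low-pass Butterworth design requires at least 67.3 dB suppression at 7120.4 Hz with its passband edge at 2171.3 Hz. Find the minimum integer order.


Butterworth filter order formula:
n = log10(10^(A/10) - 1) / (2 * log10(f_stop/f_pass))
10^(67.3/10) - 1 = 5370316.9637
f_stop/f_pass = 7120.4 / 2171.3 = 3.2793
n = 6.524 -> ceil = 7

7


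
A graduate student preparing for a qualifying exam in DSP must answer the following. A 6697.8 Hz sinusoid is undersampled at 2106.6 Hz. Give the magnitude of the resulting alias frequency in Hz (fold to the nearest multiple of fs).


Compute the nearest integer multiple of fs to the signal:
n = round(6697.8 / 2106.6) = 3
f_alias = |6697.8 - 3 * 2106.6|
        = |6697.8 - 6319.8|
        = 378.0 Hz

378.0


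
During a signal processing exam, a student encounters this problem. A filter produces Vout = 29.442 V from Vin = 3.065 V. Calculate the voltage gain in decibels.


Voltage gain in dB:
G = 20 * log10(Vout / Vin)
  = 20 * log10(29.442 / 3.065)
  = 20 * log10(9.605873)
  = 20 * 0.982537
  = 19.65 dB

19.65 dB


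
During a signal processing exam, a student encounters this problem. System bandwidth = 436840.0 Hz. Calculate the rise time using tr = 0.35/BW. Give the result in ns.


Rise time from bandwidth relationship:
tr = 0.35 / BW
   = 0.35 / 436840.0
   = 8.012086805e-07 s
   = 801.2087 ns

801.2087 ns


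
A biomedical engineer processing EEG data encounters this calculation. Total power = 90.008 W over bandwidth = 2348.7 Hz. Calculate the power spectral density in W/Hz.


Power spectral density:
PSD = P / BW
    = 90.008 / 2348.7
    = 0.03832248 W/Hz

0.03832248 W/Hz


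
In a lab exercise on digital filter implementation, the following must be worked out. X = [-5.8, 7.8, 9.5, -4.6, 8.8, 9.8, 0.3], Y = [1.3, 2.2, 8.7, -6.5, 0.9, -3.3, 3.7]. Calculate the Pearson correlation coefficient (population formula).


Pearson correlation coefficient (population):
r = cov(X,Y) / (std(X) * std(Y))
Mean X = 3.6857, Mean Y = 1.0
Cov(X,Y) = 10.437143
Std(X) = 6.373702, Std(Y) = 4.517585
r = 0.3625

0.3625


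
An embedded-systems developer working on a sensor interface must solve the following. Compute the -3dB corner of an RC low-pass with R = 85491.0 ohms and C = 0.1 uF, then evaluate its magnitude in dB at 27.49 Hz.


Step 1 — cutoff frequency:
fc = 1 / (2*pi*R*C)
C = 0.1 uF = 1e-07 F
fc = 1 / (2*pi*85491.0*1e-07)
   = 18.6166 Hz

Step 2 — magnitude at f = 27.49 Hz:
|H(f)| = 1 / sqrt(1 + (f/fc)^2)
f/fc = 27.49 / 18.6166 = 1.476639
|H| = 1 / sqrt(1 + 2.180463) = 0.5607313
|H|_dB = 20*log10(0.5607313) = -5.02 dB

fc = 18.6166 Hz; |H(27.49 Hz)| = -5.02 dB


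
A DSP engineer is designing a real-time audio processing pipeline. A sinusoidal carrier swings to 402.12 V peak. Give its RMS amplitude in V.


RMS voltage for a sinusoidal waveform:
V_rms = V_peak / sqrt(2)
      = 402.12 / 1.414214
      = 284.342 V

284.342 V


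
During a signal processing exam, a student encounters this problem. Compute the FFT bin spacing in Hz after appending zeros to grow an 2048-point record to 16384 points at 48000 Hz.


Frequency resolution after zero-padding:
N_padded = 2048 * 8 = 16384
df = fs / N_padded
   = 48000 / 16384
   = 2.9297 Hz

2.9297 Hz


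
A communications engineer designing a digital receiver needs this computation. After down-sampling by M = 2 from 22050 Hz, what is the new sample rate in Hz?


Decimation reduces the sample rate:
fs_out = fs_in / M
       = 22050 / 2
       = 11025.0 Hz

11025.0 Hz
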